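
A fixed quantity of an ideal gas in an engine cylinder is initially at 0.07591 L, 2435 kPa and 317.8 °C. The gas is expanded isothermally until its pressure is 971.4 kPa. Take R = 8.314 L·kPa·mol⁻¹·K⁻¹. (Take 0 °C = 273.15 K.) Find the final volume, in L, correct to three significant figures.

V₂ ≈ 0.190 L

Convert: T₁ = 591.0 K.
T constant ⇒ Boyle's law P V = const: T₂ = T₁; V₂ = V₁·(P₁/P₂) = 0.1903 L.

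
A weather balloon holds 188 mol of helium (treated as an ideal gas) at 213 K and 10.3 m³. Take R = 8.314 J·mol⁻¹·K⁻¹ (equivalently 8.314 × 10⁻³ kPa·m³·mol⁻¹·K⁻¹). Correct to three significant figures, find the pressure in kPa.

P ≈ 32.3 kPa

PV = nRT ⇒ P = nRT/V = (188 × 8.314 × 10⁻³ × 213) / 10.3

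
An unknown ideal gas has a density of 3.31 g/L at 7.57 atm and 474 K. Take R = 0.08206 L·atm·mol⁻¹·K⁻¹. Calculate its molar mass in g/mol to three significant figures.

M ≈ 17.0 g/mol

ρ = PM/(RT) ⇒ M = ρRT/P = (3.31 × 0.08206 × 474.0) / 7.57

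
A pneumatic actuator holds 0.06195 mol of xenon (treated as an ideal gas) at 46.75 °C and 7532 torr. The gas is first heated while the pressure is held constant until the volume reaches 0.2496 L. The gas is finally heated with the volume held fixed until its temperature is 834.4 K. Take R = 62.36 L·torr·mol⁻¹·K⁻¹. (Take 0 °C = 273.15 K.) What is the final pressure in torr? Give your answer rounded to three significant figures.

Convert: T₁ = 319.9 K.
From PV = nRT: V₁ = nRT₁/P₁ = 0.1641 L.
Isobaric, so V/T is constant: P₂ = P₁; T₂ = T₁·(V₂/V₁) = 486.6 K.
Isochoric, so P/T is constant: V₃ = V₂; P₃ = P₂·(T₃/T₂) = 1.291e+04 torr.

P₃ ≈ 1.29e+04 torr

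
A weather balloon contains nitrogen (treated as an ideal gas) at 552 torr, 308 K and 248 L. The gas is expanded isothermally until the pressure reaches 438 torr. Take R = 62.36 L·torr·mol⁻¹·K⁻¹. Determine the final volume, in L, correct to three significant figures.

T constant ⇒ Boyle's law P V = const: T₂ = T₁; V₂ = V₁·(P₁/P₂) = 312.5 L.

V₂ ≈ 313 L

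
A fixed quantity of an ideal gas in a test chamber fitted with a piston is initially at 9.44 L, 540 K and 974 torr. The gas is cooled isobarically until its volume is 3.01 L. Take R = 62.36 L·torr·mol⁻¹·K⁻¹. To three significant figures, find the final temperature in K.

T₂ ≈ 172 K

Isobaric, so V/T is constant: P₂ = P₁; T₂ = T₁·(V₂/V₁) = 172.2 K.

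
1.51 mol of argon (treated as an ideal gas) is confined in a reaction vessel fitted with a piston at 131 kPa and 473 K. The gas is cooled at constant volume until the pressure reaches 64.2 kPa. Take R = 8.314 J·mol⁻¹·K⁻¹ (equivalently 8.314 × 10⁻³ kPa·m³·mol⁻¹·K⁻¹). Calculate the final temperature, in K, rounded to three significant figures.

From PV = nRT: V₁ = nRT₁/P₁ = 0.04533 m³.
V constant ⇒ P ∝ T: V₂ = V₁; T₂ = T₁·(P₂/P₁) = 231.8 K.

T₂ ≈ 232 K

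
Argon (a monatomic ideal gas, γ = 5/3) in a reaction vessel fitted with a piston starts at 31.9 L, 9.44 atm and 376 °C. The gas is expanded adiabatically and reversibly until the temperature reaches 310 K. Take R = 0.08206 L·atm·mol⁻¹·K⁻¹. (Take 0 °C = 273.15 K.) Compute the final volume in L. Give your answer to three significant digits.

Convert: T₁ = 649.1 K.
Adiabatic (γ = 5/3), T V^(γ−1) and P V^γ constant: P₂ = P₁·(T₂/T₁)^(γ/(γ−1)) = 1.488 atm; V₂ = V₁·(T₁/T₂)^(1/(γ−1)) = 96.66 L.

V₂ ≈ 96.7 L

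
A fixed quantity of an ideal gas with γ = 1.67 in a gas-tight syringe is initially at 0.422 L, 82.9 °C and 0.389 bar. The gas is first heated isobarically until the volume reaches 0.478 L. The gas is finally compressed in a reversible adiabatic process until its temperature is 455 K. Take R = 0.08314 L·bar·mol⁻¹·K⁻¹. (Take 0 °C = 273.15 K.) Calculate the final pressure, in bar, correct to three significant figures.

Convert: T₁ = 356.0 K.
P constant ⇒ V ∝ T: P₂ = P₁; T₂ = T₁·(V₂/V₁) = 403.3 K.
Adiabatic (γ = 1.67), T V^(γ−1) and P V^γ constant: P₃ = P₂·(T₃/T₂)^(γ/(γ−1)) = 0.5254 bar; V₃ = V₂·(T₂/T₃)^(1/(γ−1)) = 0.3992 L.

P₃ ≈ 0.525 bar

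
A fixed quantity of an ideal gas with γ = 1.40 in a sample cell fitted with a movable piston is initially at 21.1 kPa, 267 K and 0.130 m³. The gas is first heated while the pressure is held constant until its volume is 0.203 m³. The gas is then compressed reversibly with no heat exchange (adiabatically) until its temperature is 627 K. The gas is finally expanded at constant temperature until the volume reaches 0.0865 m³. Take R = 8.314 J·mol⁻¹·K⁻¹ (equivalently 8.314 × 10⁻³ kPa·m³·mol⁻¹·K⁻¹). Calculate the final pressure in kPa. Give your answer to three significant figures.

P₄ ≈ 74.5 kPa

P constant ⇒ V ∝ T: P₂ = P₁; T₂ = T₁·(V₂/V₁) = 416.9 K.
Adiabatic (γ = 1.40), T V^(γ−1) and P V^γ constant: P₃ = P₂·(T₃/T₂)^(γ/(γ−1)) = 88.00 kPa; V₃ = V₂·(T₂/T₃)^(1/(γ−1)) = 0.07320 m³.
Isothermal, so P V is constant: T₄ = T₃; P₄ = P₃·(V₃/V₄) = 74.47 kPa.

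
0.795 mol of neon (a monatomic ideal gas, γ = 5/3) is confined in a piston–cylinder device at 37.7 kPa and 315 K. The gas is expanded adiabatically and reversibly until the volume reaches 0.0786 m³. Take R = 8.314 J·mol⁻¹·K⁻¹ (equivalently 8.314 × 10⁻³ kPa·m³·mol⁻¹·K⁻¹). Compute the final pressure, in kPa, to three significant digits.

From PV = nRT: V₁ = nRT₁/P₁ = 0.05523 m³.
Adiabatic (γ = 5/3), T V^(γ−1) and P V^γ constant: T₂ = T₁·(V₁/V₂)^(γ−1) = 249.0 K; P₂ = P₁·(V₁/V₂)^γ = 20.94 kPa.

P₂ ≈ 20.9 kPa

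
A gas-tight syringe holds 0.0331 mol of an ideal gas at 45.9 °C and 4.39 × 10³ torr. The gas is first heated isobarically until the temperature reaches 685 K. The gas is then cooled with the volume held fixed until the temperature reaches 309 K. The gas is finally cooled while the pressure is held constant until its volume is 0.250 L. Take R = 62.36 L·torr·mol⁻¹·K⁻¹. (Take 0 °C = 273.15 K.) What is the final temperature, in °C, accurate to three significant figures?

T₄ ≈ -33.3 °C

Convert: T₁ = 319.0 K.
From PV = nRT: V₁ = nRT₁/P₁ = 0.1500 L.
Isobaric, so V/T is constant: P₂ = P₁; V₂ = V₁·(T₂/T₁) = 0.3221 L.
Isochoric, so P/T is constant: V₃ = V₂; P₃ = P₂·(T₃/T₂) = 1980 torr.
Isobaric, so V/T is constant: P₄ = P₃; T₄ = T₃·(V₄/V₃) = 239.8 K.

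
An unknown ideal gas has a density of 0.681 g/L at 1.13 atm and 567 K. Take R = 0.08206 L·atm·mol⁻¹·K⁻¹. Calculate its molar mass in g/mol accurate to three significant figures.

M ≈ 28.0 g/mol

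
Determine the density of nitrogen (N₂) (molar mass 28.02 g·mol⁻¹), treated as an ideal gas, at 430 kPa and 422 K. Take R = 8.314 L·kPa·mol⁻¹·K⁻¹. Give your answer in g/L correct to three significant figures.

ρ = PM/(RT) = (430 × 28.02) / (8.314 × 422.0)

ρ ≈ 3.43 g/L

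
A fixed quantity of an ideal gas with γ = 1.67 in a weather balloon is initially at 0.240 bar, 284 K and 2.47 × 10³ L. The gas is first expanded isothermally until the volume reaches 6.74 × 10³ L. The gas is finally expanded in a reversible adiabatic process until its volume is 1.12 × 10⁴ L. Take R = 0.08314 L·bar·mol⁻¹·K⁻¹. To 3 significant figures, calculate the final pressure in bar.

P₃ ≈ 0.0377 bar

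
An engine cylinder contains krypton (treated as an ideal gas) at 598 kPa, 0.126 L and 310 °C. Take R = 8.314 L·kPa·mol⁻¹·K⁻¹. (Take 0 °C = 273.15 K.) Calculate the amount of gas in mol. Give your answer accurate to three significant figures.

Convert: T = 583.15 K.
PV = nRT ⇒ n = PV/(RT) = (598 × 0.126) / (8.314 × 583.15)

n ≈ 0.0155 mol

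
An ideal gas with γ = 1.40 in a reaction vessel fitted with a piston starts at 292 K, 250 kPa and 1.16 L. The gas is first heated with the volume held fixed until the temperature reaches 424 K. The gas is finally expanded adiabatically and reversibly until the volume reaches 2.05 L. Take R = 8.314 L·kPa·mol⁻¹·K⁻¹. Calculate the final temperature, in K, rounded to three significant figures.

V constant ⇒ P ∝ T: V₂ = V₁; P₂ = P₁·(T₂/T₁) = 363.0 kPa.
Adiabatic (γ = 1.40), T V^(γ−1) and P V^γ constant: T₃ = T₂·(V₂/V₃)^(γ−1) = 337.6 K; P₃ = P₂·(V₂/V₃)^γ = 163.6 kPa.

T₃ ≈ 338 K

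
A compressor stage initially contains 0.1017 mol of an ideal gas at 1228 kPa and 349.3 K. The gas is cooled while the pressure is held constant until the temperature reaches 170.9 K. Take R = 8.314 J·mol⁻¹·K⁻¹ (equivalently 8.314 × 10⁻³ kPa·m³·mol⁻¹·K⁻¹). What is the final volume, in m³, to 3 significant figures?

V₂ ≈ 0.000118 m³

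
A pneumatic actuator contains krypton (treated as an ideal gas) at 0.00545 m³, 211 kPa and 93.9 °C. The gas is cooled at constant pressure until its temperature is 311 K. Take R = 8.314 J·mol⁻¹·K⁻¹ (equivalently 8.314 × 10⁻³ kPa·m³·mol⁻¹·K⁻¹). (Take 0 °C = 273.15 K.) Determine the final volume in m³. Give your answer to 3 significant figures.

Convert: T₁ = 367.0 K.
P constant ⇒ V ∝ T: P₂ = P₁; V₂ = V₁·(T₂/T₁) = 0.004618 m³.

V₂ ≈ 0.00462 m³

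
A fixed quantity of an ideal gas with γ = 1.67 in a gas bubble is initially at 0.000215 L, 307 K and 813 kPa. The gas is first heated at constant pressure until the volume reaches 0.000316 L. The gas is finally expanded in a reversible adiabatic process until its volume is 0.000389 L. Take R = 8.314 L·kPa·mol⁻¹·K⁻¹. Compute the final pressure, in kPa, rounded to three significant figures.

P₃ ≈ 575 kPa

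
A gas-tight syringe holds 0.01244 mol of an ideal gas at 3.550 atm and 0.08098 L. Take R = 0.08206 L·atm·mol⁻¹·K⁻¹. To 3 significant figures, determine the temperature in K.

T ≈ 282 K

PV = nRT ⇒ T = PV/(nR) = (3.550 × 0.08098) / (0.01244 × 0.08206)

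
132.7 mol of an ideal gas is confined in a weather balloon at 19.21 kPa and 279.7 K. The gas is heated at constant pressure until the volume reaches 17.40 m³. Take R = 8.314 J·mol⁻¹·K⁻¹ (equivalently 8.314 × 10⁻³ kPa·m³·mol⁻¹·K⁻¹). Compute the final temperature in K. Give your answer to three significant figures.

T₂ ≈ 303 K

From PV = nRT: V₁ = nRT₁/P₁ = 16.06 m³.
Isobaric, so V/T is constant: P₂ = P₁; T₂ = T₁·(V₂/V₁) = 303.0 K.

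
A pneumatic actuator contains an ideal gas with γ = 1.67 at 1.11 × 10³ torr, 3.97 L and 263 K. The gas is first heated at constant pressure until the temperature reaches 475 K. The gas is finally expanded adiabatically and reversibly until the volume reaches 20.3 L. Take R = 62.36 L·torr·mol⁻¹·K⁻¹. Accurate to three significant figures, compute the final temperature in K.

Isobaric, so V/T is constant: P₂ = P₁; V₂ = V₁·(T₂/T₁) = 7.170 L.
Reversible adiabatic, γ = 1.67: T₃ = T₂·(V₂/V₃)^(γ−1) = 236.5 K; P₃ = P₂·(V₂/V₃)^γ = 195.2 torr.

T₃ ≈ 237 K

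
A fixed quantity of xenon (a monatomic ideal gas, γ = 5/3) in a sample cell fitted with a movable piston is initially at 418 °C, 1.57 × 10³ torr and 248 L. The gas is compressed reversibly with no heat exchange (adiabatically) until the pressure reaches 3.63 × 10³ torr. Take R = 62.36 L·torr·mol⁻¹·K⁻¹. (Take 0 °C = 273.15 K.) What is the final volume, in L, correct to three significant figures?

Convert: T₁ = 691.1 K.
Adiabatic (γ = 5/3), T V^(γ−1) and P V^γ constant: T₂ = T₁·(P₂/P₁)^((γ−1)/γ) = 966.4 K; V₂ = V₁·(P₁/P₂)^(1/γ) = 150.0 L.

V₂ ≈ 150 L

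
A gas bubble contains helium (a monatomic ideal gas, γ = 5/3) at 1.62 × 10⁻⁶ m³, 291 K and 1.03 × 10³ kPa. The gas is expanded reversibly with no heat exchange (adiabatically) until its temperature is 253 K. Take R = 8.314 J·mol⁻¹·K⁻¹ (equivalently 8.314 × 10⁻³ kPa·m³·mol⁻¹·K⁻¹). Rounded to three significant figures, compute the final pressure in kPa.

Adiabatic (γ = 5/3), T V^(γ−1) and P V^γ constant: P₂ = P₁·(T₂/T₁)^(γ/(γ−1)) = 725.9 kPa; V₂ = V₁·(T₁/T₂)^(1/(γ−1)) = 1.998e-06 m³.

P₂ ≈ 726 kPa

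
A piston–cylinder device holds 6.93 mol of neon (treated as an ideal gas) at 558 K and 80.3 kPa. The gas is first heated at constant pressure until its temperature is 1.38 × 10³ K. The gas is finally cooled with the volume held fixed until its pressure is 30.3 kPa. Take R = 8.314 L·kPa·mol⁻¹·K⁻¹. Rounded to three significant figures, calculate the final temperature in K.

From PV = nRT: V₁ = nRT₁/P₁ = 400.4 L.
Isobaric, so V/T is constant: P₂ = P₁; V₂ = V₁·(T₂/T₁) = 990.2 L.
V constant ⇒ P ∝ T: V₃ = V₂; T₃ = T₂·(P₃/P₂) = 520.7 K.

T₃ ≈ 521 K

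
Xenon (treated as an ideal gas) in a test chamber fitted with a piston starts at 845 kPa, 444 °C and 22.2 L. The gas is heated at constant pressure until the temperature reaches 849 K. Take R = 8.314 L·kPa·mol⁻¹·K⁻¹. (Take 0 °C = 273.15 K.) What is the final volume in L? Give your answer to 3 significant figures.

Convert: T₁ = 717.1 K.
P constant ⇒ V ∝ T: P₂ = P₁; V₂ = V₁·(T₂/T₁) = 26.28 L.

V₂ ≈ 26.3 L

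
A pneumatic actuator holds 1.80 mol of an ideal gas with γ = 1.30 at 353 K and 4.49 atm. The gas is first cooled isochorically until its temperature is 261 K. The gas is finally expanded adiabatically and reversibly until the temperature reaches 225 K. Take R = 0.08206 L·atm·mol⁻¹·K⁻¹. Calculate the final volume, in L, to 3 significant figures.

From PV = nRT: V₁ = nRT₁/P₁ = 11.61 L.
V constant ⇒ P ∝ T: V₂ = V₁; P₂ = P₁·(T₂/T₁) = 3.320 atm.
Reversible adiabatic, γ = 1.30: P₃ = P₂·(T₃/T₂)^(γ/(γ−1)) = 1.745 atm; V₃ = V₂·(T₂/T₃)^(1/(γ−1)) = 19.05 L.

V₃ ≈ 19.0 L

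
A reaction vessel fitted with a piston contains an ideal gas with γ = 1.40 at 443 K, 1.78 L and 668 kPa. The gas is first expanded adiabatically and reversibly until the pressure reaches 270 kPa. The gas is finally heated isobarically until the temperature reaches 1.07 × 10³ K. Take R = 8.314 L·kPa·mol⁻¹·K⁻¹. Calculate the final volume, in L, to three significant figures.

V₃ ≈ 10.6 L

Adiabatic (γ = 1.40), T V^(γ−1) and P V^γ constant: T₂ = T₁·(P₂/P₁)^((γ−1)/γ) = 342.0 K; V₂ = V₁·(P₁/P₂)^(1/γ) = 3.400 L.
P constant ⇒ V ∝ T: P₃ = P₂; V₃ = V₂·(T₃/T₂) = 10.64 L.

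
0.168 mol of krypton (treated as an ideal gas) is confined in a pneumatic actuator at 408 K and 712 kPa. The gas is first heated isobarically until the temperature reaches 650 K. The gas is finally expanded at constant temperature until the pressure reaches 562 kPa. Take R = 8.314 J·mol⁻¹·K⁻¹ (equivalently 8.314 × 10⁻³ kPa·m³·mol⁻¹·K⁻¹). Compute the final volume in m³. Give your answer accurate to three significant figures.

From PV = nRT: V₁ = nRT₁/P₁ = 0.0008004 m³.
P constant ⇒ V ∝ T: P₂ = P₁; V₂ = V₁·(T₂/T₁) = 0.001275 m³.
Isothermal, so P V is constant: T₃ = T₂; V₃ = V₂·(P₂/P₃) = 0.001615 m³.

V₃ ≈ 0.00162 m³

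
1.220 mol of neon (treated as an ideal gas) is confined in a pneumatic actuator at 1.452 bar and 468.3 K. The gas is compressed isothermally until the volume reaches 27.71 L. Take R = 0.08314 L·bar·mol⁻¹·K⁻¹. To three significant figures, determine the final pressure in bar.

P₂ ≈ 1.71 bar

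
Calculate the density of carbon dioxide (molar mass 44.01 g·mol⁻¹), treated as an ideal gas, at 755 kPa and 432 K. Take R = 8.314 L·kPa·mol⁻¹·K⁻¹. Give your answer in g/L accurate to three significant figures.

ρ ≈ 9.25 g/L

ρ = PM/(RT) = (755 × 44.01) / (8.314 × 432.0)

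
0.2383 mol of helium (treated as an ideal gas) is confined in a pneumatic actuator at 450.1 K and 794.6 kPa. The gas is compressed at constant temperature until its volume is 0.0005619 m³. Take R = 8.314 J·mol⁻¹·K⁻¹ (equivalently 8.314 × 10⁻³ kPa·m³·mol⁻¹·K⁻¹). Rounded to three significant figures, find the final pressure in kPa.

From PV = nRT: V₁ = nRT₁/P₁ = 0.001122 m³.
Isothermal, so P V is constant: T₂ = T₁; P₂ = P₁·(V₁/V₂) = 1587 kPa.

P₂ ≈ 1.59e+03 kPa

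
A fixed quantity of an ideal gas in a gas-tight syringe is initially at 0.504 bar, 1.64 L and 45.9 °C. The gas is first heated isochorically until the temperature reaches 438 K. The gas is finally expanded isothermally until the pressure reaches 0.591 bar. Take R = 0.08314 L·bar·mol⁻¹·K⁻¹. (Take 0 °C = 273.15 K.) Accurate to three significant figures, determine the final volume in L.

V₃ ≈ 1.92 L

Convert: T₁ = 319.0 K.
Isochoric, so P/T is constant: V₂ = V₁; P₂ = P₁·(T₂/T₁) = 0.6919 bar.
Isothermal, so P V is constant: T₃ = T₂; V₃ = V₂·(P₂/P₃) = 1.920 L.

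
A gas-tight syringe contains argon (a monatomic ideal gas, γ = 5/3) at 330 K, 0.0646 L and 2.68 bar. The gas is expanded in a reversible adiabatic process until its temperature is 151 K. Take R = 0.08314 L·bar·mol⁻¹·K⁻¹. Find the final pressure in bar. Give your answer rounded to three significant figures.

Reversible adiabatic, γ = 5/3: P₂ = P₁·(T₂/T₁)^(γ/(γ−1)) = 0.3796 bar; V₂ = V₁·(T₁/T₂)^(1/(γ−1)) = 0.2087 L.

P₂ ≈ 0.380 bar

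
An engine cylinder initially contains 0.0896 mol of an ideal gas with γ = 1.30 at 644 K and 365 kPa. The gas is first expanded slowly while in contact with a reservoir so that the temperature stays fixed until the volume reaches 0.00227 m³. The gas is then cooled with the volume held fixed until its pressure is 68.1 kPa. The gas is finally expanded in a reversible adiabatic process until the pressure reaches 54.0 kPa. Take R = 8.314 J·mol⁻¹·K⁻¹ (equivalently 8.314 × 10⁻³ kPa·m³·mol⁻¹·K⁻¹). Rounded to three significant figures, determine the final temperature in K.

From PV = nRT: V₁ = nRT₁/P₁ = 0.001314 m³.
T constant ⇒ Boyle's law P V = const: T₂ = T₁; P₂ = P₁·(V₁/V₂) = 211.3 kPa.
Isochoric, so P/T is constant: V₃ = V₂; T₃ = T₂·(P₃/P₂) = 207.5 K.
Adiabatic (γ = 1.30), T V^(γ−1) and P V^γ constant: T₄ = T₃·(P₄/P₃)^((γ−1)/γ) = 196.7 K; V₄ = V₃·(P₃/P₄)^(1/γ) = 0.002713 m³.

T₄ ≈ 197 K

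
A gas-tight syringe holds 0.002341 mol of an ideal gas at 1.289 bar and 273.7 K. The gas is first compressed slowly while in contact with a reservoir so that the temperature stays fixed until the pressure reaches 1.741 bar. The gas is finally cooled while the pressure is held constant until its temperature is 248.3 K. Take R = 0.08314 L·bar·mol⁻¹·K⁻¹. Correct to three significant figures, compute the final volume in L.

From PV = nRT: V₁ = nRT₁/P₁ = 0.04133 L.
Isothermal, so P V is constant: T₂ = T₁; V₂ = V₁·(P₁/P₂) = 0.03060 L.
Isobaric, so V/T is constant: P₃ = P₂; V₃ = V₂·(T₃/T₂) = 0.02776 L.

V₃ ≈ 0.0278 L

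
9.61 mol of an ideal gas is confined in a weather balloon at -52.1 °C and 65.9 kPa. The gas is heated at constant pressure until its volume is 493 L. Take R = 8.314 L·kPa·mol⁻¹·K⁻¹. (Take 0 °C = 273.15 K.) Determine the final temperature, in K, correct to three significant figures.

T₂ ≈ 407 K

Convert: T₁ = 221.0 K.
From PV = nRT: V₁ = nRT₁/P₁ = 268.0 L.
Isobaric, so V/T is constant: P₂ = P₁; T₂ = T₁·(V₂/V₁) = 406.6 K.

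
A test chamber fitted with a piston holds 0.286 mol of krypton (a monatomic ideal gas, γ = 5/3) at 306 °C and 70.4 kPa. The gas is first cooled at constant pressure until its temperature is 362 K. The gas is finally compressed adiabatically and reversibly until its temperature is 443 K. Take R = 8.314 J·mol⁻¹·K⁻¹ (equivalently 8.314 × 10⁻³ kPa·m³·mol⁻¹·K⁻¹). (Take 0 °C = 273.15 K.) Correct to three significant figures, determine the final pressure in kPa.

Convert: T₁ = 579.1 K.
From PV = nRT: V₁ = nRT₁/P₁ = 0.01956 m³.
Isobaric, so V/T is constant: P₂ = P₁; V₂ = V₁·(T₂/T₁) = 0.01223 m³.
Reversible adiabatic, γ = 5/3: P₃ = P₂·(T₃/T₂)^(γ/(γ−1)) = 116.6 kPa; V₃ = V₂·(T₂/T₃)^(1/(γ−1)) = 0.009032 m³.

P₃ ≈ 117 kPa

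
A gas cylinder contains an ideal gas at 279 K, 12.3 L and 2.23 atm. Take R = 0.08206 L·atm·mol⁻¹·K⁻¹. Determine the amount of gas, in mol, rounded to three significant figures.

n ≈ 1.20 mol

PV = nRT ⇒ n = PV/(RT) = (2.23 × 12.3) / (0.08206 × 279)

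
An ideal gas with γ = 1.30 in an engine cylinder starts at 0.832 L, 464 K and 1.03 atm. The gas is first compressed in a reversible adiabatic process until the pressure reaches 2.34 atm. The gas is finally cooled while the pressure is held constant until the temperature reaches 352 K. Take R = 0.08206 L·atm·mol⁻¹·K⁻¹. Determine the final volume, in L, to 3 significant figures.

Reversible adiabatic, γ = 1.30: T₂ = T₁·(P₂/P₁)^((γ−1)/γ) = 560.7 K; V₂ = V₁·(P₁/P₂)^(1/γ) = 0.4426 L.
P constant ⇒ V ∝ T: P₃ = P₂; V₃ = V₂·(T₃/T₂) = 0.2778 L.

V₃ ≈ 0.278 L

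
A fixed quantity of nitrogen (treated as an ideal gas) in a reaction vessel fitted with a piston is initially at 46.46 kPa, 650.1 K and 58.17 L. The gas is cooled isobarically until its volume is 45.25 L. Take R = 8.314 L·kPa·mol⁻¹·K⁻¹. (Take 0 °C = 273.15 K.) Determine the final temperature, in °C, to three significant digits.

T₂ ≈ 233 °C

P constant ⇒ V ∝ T: P₂ = P₁; T₂ = T₁·(V₂/V₁) = 505.7 K.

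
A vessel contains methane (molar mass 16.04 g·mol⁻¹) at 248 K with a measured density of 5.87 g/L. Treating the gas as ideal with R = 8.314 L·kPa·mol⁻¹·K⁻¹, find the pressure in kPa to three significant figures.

ρ = PM/(RT) ⇒ P = ρRT/M = (5.87 × 8.314 × 248.0) / 16.04

P ≈ 755 kPa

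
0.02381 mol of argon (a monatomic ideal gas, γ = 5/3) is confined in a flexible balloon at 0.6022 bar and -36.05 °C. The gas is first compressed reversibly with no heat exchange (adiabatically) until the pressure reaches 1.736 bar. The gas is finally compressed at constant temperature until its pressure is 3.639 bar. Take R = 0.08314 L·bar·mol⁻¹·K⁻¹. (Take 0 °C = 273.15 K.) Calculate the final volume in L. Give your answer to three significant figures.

Convert: T₁ = 237.1 K.
From PV = nRT: V₁ = nRT₁/P₁ = 0.7794 L.
Adiabatic (γ = 5/3), T V^(γ−1) and P V^γ constant: T₂ = T₁·(P₂/P₁)^((γ−1)/γ) = 362.1 K; V₂ = V₁·(P₁/P₂)^(1/γ) = 0.4129 L.
Isothermal, so P V is constant: T₃ = T₂; V₃ = V₂·(P₂/P₃) = 0.1970 L.

V₃ ≈ 0.197 L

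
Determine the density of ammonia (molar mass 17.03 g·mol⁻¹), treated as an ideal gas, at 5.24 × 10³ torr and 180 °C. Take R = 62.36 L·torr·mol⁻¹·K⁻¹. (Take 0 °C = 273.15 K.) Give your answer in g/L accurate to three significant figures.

ρ ≈ 3.16 g/L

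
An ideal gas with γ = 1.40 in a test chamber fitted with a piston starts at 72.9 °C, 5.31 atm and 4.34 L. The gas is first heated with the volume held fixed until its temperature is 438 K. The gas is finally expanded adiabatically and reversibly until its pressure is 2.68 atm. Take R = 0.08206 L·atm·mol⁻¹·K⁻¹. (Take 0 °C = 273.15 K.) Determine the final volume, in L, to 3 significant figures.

Convert: T₁ = 346.0 K.
V constant ⇒ P ∝ T: V₂ = V₁; P₂ = P₁·(T₂/T₁) = 6.721 atm.
Adiabatic (γ = 1.40), T V^(γ−1) and P V^γ constant: T₃ = T₂·(P₃/P₂)^((γ−1)/γ) = 336.8 K; V₃ = V₂·(P₂/P₃)^(1/γ) = 8.370 L.

V₃ ≈ 8.37 L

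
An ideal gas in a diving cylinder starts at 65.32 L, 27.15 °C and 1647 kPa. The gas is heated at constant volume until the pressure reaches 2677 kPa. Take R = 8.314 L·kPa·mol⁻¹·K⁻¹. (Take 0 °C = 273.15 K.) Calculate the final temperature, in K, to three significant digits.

T₂ ≈ 488 K

Convert: T₁ = 300.3 K.
V constant ⇒ P ∝ T: V₂ = V₁; T₂ = T₁·(P₂/P₁) = 488.1 K.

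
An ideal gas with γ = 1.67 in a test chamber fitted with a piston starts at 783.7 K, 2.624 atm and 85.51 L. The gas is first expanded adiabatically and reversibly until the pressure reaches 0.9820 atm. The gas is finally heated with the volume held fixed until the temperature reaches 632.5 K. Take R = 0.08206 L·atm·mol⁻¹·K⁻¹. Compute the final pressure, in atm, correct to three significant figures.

Adiabatic (γ = 1.67), T V^(γ−1) and P V^γ constant: T₂ = T₁·(P₂/P₁)^((γ−1)/γ) = 528.3 K; V₂ = V₁·(P₁/P₂)^(1/γ) = 154.0 L.
Isochoric, so P/T is constant: V₃ = V₂; P₃ = P₂·(T₃/T₂) = 1.176 atm.

P₃ ≈ 1.18 atm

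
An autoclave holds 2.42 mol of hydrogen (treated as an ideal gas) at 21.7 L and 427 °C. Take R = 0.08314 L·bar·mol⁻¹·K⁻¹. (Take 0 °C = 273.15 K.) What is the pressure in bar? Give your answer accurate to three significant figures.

Convert: T = 700.15 K.
PV = nRT ⇒ P = nRT/V = (2.42 × 0.08314 × 700.15) / 21.7

P ≈ 6.49 bar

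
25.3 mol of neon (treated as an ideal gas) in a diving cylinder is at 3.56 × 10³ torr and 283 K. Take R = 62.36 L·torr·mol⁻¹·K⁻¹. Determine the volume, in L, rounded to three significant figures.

V ≈ 125 L

PV = nRT ⇒ V = nRT/P = (25.3 × 62.36 × 283) / 3.56e+03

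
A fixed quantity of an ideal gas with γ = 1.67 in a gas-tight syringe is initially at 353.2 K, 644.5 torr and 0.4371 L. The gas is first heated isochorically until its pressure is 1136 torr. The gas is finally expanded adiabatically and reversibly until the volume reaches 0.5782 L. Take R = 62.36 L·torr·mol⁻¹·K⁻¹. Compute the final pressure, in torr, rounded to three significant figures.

V constant ⇒ P ∝ T: V₂ = V₁; T₂ = T₁·(P₂/P₁) = 622.6 K.
Adiabatic (γ = 1.67), T V^(γ−1) and P V^γ constant: T₃ = T₂·(V₂/V₃)^(γ−1) = 516.1 K; P₃ = P₂·(V₂/V₃)^γ = 712.0 torr.

P₃ ≈ 712 torr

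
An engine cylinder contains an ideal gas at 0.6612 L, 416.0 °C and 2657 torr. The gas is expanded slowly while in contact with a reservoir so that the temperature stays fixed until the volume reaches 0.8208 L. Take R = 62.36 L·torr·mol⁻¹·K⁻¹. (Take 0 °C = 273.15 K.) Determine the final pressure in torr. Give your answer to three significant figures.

P₂ ≈ 2.14e+03 torr

Convert: T₁ = 689.1 K.
T constant ⇒ Boyle's law P V = const: T₂ = T₁; P₂ = P₁·(V₁/V₂) = 2140 torr.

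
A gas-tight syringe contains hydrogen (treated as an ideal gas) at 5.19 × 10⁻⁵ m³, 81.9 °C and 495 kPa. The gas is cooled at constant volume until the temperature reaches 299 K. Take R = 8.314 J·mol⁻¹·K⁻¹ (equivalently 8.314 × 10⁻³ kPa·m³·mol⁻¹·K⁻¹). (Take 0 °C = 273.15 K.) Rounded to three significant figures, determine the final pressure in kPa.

P₂ ≈ 417 kPa

Convert: T₁ = 355.0 K.
V constant ⇒ P ∝ T: V₂ = V₁; P₂ = P₁·(T₂/T₁) = 416.9 kPa.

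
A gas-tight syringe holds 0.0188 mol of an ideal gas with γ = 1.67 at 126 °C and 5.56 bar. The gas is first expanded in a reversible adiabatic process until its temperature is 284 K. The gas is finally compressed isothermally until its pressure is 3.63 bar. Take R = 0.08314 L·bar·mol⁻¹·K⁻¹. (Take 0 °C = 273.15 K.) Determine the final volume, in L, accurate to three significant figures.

Convert: T₁ = 399.1 K.
From PV = nRT: V₁ = nRT₁/P₁ = 0.1122 L.
Adiabatic (γ = 1.67), T V^(γ−1) and P V^γ constant: P₂ = P₁·(T₂/T₁)^(γ/(γ−1)) = 2.380 bar; V₂ = V₁·(T₁/T₂)^(1/(γ−1)) = 0.1865 L.
Isothermal, so P V is constant: T₃ = T₂; V₃ = V₂·(P₂/P₃) = 0.1223 L.

V₃ ≈ 0.122 L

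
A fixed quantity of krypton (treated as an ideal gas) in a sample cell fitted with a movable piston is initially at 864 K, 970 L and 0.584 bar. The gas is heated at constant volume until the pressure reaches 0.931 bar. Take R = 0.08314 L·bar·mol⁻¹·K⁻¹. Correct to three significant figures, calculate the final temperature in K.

V constant ⇒ P ∝ T: V₂ = V₁; T₂ = T₁·(P₂/P₁) = 1377 K.

T₂ ≈ 1.38e+03 K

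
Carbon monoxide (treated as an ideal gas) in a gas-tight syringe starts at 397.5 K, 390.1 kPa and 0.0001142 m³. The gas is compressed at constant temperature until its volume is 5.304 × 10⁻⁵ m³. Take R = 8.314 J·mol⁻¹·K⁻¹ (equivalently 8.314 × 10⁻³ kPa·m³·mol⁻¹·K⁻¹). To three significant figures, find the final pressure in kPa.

P₂ ≈ 840 kPa

T constant ⇒ Boyle's law P V = const: T₂ = T₁; P₂ = P₁·(V₁/V₂) = 839.9 kPa.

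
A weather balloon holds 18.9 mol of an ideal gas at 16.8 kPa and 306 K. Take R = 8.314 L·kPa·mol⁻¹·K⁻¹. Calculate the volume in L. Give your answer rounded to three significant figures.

V ≈ 2.86e+03 L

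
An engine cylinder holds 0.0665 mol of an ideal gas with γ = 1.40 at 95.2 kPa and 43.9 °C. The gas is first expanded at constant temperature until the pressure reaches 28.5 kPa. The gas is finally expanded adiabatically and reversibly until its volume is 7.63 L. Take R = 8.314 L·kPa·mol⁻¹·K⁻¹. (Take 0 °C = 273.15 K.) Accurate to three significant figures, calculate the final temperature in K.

Convert: T₁ = 317.0 K.
From PV = nRT: V₁ = nRT₁/P₁ = 1.841 L.
T constant ⇒ Boyle's law P V = const: T₂ = T₁; V₂ = V₁·(P₁/P₂) = 6.151 L.
Reversible adiabatic, γ = 1.40: T₃ = T₂·(V₂/V₃)^(γ−1) = 290.9 K; P₃ = P₂·(V₂/V₃)^γ = 21.08 kPa.

T₃ ≈ 291 K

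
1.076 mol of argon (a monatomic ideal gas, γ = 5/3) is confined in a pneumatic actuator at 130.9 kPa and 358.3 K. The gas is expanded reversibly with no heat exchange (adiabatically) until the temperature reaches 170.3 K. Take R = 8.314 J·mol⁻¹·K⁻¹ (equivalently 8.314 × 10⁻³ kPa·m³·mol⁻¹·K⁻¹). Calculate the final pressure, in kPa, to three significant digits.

P₂ ≈ 20.4 kPa

From PV = nRT: V₁ = nRT₁/P₁ = 0.02449 m³.
Adiabatic (γ = 5/3), T V^(γ−1) and P V^γ constant: P₂ = P₁·(T₂/T₁)^(γ/(γ−1)) = 20.39 kPa; V₂ = V₁·(T₁/T₂)^(1/(γ−1)) = 0.07473 m³.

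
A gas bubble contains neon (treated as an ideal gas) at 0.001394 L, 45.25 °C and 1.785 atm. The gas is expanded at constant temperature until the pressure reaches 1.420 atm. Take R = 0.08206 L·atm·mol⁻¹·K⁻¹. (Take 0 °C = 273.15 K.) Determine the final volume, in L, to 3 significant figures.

Convert: T₁ = 318.4 K.
T constant ⇒ Boyle's law P V = const: T₂ = T₁; V₂ = V₁·(P₁/P₂) = 0.001752 L.

V₂ ≈ 0.00175 L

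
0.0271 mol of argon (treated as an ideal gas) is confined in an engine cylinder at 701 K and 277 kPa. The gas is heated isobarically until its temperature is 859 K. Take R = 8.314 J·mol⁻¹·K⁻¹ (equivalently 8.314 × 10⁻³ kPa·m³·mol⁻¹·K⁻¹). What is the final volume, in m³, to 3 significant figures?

V₂ ≈ 0.000699 m³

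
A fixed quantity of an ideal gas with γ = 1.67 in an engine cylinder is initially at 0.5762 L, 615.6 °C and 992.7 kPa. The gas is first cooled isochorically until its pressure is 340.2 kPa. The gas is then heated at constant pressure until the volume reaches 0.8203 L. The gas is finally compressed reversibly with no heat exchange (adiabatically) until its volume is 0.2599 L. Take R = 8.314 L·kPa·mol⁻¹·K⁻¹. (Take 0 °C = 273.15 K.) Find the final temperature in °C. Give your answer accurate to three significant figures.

T₄ ≈ 663 °C

Convert: T₁ = 888.8 K.
Isochoric, so P/T is constant: V₂ = V₁; T₂ = T₁·(P₂/P₁) = 304.6 K.
P constant ⇒ V ∝ T: P₃ = P₂; T₃ = T₂·(V₃/V₂) = 433.6 K.
Adiabatic (γ = 1.67), T V^(γ−1) and P V^γ constant: T₄ = T₃·(V₃/V₄)^(γ−1) = 936.6 K; P₄ = P₃·(V₃/V₄)^γ = 2319 kPa.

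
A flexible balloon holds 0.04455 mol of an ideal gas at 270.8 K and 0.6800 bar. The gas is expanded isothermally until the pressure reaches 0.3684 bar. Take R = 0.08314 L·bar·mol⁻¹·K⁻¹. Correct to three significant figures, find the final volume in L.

V₂ ≈ 2.72 L

From PV = nRT: V₁ = nRT₁/P₁ = 1.475 L.
T constant ⇒ Boyle's law P V = const: T₂ = T₁; V₂ = V₁·(P₁/P₂) = 2.723 L.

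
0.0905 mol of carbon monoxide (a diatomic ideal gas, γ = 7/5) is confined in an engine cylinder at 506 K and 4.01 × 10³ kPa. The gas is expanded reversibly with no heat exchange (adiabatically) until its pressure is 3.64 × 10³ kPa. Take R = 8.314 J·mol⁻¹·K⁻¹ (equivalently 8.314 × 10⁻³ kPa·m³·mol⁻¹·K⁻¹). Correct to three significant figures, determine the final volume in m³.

From PV = nRT: V₁ = nRT₁/P₁ = 9.494e-05 m³.
Reversible adiabatic, γ = 7/5: T₂ = T₁·(P₂/P₁)^((γ−1)/γ) = 492.2 K; V₂ = V₁·(P₁/P₂)^(1/γ) = 0.0001017 m³.

V₂ ≈ 0.000102 m³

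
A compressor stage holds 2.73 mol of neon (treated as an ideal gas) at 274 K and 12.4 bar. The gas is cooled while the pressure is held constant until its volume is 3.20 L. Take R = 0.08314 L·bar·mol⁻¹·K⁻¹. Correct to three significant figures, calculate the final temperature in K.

From PV = nRT: V₁ = nRT₁/P₁ = 5.015 L.
Isobaric, so V/T is constant: P₂ = P₁; T₂ = T₁·(V₂/V₁) = 174.8 K.

T₂ ≈ 175 K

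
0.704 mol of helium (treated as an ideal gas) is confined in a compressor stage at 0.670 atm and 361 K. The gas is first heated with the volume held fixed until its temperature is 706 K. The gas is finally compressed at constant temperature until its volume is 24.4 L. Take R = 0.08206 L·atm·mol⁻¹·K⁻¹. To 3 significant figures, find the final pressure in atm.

P₃ ≈ 1.67 atm

From PV = nRT: V₁ = nRT₁/P₁ = 31.13 L.
Isochoric, so P/T is constant: V₂ = V₁; P₂ = P₁·(T₂/T₁) = 1.310 atm.
T constant ⇒ Boyle's law P V = const: T₃ = T₂; P₃ = P₂·(V₂/V₃) = 1.672 atm.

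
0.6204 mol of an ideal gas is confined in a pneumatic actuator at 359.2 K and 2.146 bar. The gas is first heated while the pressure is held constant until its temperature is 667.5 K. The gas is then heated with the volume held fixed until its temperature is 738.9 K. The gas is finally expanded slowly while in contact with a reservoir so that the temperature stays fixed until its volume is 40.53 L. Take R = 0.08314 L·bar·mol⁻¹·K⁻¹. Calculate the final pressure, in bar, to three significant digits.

P₄ ≈ 0.940 bar

From PV = nRT: V₁ = nRT₁/P₁ = 8.634 L.
P constant ⇒ V ∝ T: P₂ = P₁; V₂ = V₁·(T₂/T₁) = 16.04 L.
Isochoric, so P/T is constant: V₃ = V₂; P₃ = P₂·(T₃/T₂) = 2.376 bar.
T constant ⇒ Boyle's law P V = const: T₄ = T₃; P₄ = P₃·(V₃/V₄) = 0.9404 bar.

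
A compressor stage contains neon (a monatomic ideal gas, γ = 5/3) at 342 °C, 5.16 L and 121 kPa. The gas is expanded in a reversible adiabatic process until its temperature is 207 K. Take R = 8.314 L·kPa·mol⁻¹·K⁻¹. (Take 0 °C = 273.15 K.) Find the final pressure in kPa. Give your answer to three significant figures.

P₂ ≈ 7.95 kPa

Convert: T₁ = 615.1 K.
Adiabatic (γ = 5/3), T V^(γ−1) and P V^γ constant: P₂ = P₁·(T₂/T₁)^(γ/(γ−1)) = 7.948 kPa; V₂ = V₁·(T₁/T₂)^(1/(γ−1)) = 26.43 L.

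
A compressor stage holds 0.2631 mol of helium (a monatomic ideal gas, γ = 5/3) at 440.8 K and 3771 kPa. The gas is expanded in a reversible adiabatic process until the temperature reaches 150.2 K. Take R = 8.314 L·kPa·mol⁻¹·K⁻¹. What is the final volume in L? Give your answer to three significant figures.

V₂ ≈ 1.29 L

From PV = nRT: V₁ = nRT₁/P₁ = 0.2557 L.
Reversible adiabatic, γ = 5/3: P₂ = P₁·(T₂/T₁)^(γ/(γ−1)) = 255.6 kPa; V₂ = V₁·(T₁/T₂)^(1/(γ−1)) = 1.286 L.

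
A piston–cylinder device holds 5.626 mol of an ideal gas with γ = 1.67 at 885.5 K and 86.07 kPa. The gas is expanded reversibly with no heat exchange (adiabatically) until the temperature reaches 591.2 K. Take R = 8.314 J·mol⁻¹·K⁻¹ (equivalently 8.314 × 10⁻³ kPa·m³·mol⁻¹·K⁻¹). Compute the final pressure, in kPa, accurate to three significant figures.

P₂ ≈ 31.4 kPa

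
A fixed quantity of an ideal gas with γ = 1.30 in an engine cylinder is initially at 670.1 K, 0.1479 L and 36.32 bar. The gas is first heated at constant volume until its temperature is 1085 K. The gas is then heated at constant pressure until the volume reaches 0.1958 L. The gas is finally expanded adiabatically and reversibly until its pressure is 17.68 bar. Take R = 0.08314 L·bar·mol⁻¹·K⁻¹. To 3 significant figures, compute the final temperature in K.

T₄ ≈ 1.09e+03 K

Isochoric, so P/T is constant: V₂ = V₁; P₂ = P₁·(T₂/T₁) = 58.81 bar.
Isobaric, so V/T is constant: P₃ = P₂; T₃ = T₂·(V₃/V₂) = 1436 K.
Adiabatic (γ = 1.30), T V^(γ−1) and P V^γ constant: T₄ = T₃·(P₄/P₃)^((γ−1)/γ) = 1088 K; V₄ = V₃·(P₃/P₄)^(1/γ) = 0.4935 L.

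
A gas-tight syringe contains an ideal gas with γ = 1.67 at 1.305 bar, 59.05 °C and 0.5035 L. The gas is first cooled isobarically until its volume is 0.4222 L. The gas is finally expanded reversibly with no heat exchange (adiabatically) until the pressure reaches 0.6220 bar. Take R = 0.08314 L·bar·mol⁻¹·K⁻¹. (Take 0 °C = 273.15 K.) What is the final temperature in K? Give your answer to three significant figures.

T₃ ≈ 207 K

Convert: T₁ = 332.2 K.
P constant ⇒ V ∝ T: P₂ = P₁; T₂ = T₁·(V₂/V₁) = 278.6 K.
Adiabatic (γ = 1.67), T V^(γ−1) and P V^γ constant: T₃ = T₂·(P₃/P₂)^((γ−1)/γ) = 206.9 K; V₃ = V₂·(P₂/P₃)^(1/γ) = 0.6580 L.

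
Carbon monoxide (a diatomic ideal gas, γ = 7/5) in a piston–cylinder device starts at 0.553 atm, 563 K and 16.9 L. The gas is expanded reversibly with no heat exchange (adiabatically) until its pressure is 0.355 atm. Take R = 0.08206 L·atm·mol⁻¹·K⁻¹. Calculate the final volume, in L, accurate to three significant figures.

V₂ ≈ 23.2 L

Reversible adiabatic, γ = 7/5: T₂ = T₁·(P₂/P₁)^((γ−1)/γ) = 496.0 K; V₂ = V₁·(P₁/P₂)^(1/γ) = 23.19 L.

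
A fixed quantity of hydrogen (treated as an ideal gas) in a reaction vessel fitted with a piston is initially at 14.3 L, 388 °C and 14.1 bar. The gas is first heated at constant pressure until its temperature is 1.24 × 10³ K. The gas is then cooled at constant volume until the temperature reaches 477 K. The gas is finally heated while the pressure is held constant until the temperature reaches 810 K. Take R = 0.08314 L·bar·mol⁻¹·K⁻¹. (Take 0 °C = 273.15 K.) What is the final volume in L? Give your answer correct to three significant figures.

V₄ ≈ 45.5 L

Convert: T₁ = 661.1 K.
P constant ⇒ V ∝ T: P₂ = P₁; V₂ = V₁·(T₂/T₁) = 26.82 L.
Isochoric, so P/T is constant: V₃ = V₂; P₃ = P₂·(T₃/T₂) = 5.424 bar.
Isobaric, so V/T is constant: P₄ = P₃; V₄ = V₃·(T₄/T₃) = 45.54 L.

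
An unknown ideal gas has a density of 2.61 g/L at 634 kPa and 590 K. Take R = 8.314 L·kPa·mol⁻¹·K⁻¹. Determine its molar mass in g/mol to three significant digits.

M ≈ 20.2 g/mol

ρ = PM/(RT) ⇒ M = ρRT/P = (2.61 × 8.314 × 590.0) / 634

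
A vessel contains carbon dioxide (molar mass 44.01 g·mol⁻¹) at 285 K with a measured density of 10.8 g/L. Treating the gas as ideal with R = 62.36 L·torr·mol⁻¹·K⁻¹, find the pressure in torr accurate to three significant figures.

ρ = PM/(RT) ⇒ P = ρRT/M = (10.8 × 62.36 × 285.0) / 44.01

P ≈ 4.36e+03 torr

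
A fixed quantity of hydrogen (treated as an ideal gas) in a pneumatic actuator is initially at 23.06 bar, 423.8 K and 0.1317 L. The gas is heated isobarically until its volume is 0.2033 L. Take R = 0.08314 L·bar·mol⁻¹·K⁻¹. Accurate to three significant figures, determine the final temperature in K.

T₂ ≈ 654 K

P constant ⇒ V ∝ T: P₂ = P₁; T₂ = T₁·(V₂/V₁) = 654.2 K.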